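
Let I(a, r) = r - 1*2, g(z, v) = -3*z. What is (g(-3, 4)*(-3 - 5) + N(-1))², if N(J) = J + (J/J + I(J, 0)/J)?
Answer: 4900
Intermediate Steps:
I(a, r) = -2 + r (I(a, r) = r - 2 = -2 + r)
N(J) = 1 + J - 2/J (N(J) = J + (J/J + (-2 + 0)/J) = J + (1 - 2/J) = 1 + J - 2/J)
(g(-3, 4)*(-3 - 5) + N(-1))² = ((-3*(-3))*(-3 - 5) + (1 - 1 - 2/(-1)))² = (9*(-8) + (1 - 1 - 2*(-1)))² = (-72 + (1 - 1 + 2))² = (-72 + 2)² = (-70)² = 4900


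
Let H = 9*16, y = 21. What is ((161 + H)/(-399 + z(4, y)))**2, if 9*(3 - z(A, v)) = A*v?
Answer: 837225/1478656 ≈ 0.56621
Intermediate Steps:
H = 144
z(A, v) = 3 - A*v/9
((161 + H)/(-399 + z(4, y)))**2 = ((161 + 144)/(-399 + (3 - 1/9*4*21)))**2 = (305/(-399 + (3 - 28/3)))**2 = (305/(-399 - 19/3))**2 = (305/(-1216/3))**2 = (305*(-3/1216))**2 = (-915/1216)**2 = 837225/1478656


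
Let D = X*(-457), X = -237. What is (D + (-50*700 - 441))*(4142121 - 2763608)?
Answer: 100449485284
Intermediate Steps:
D = 108309 (D = -237*(-457) = 108309)
(D + (-50*700 - 441))*(4142121 - 2763608) = (108309 + (-50*700 - 441))*(4142121 - 2763608) = (108309 + (-35000 - 441))*1378513 = (108309 - 35441)*1378513 = 72868*1378513 = 100449485284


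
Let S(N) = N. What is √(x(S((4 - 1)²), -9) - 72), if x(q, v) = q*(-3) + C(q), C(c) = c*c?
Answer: 3*I*√2 ≈ 4.2426*I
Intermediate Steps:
C(c) = c²
x(q, v) = q² - 3*q (x(q, v) = q*(-3) + q² = -3*q + q² = q² - 3*q)
√(x(S((4 - 1)²), -9) - 72) = √((4 - 1)²*(-3 + (4 - 1)²) - 72) = √(3²*(-3 + 3²) - 72) = √(9*(-3 + 9) - 72) = √(9*6 - 72) = √(54 - 72) = √(-18) = 3*I*√2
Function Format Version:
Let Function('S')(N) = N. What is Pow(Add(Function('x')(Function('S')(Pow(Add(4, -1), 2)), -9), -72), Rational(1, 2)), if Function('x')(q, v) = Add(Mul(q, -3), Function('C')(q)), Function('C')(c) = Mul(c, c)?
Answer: Mul(3, I, Pow(2, Rational(1, 2))) ≈ Mul(4.2426, I)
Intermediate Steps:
Function('C')(c) = Pow(c, 2)
Function('x')(q, v) = Add(Pow(q, 2), Mul(-3, q)) (Function('x')(q, v) = Add(Mul(q, -3), Pow(q, 2)) = Add(Mul(-3, q), Pow(q, 2)) = Add(Pow(q, 2), Mul(-3, q)))
Pow(Add(Function('x')(Function('S')(Pow(Add(4, -1), 2)), -9), -72), Rational(1, 2)) = Pow(Add(Mul(Pow(Add(4, -1), 2), Add(-3, Pow(Add(4, -1), 2))), -72), Rational(1, 2)) = Pow(Add(Mul(Pow(3, 2), Add(-3, Pow(3, 2))), -72), Rational(1, 2)) = Pow(Add(Mul(9, Add(-3, 9)), -72), Rational(1, 2)) = Pow(Add(Mul(9, 6), -72), Rational(1, 2)) = Pow(Add(54, -72), Rational(1, 2)) = Pow(-18, Rational(1, 2)) = Mul(3, I, Pow(2, Rational(1, 2)))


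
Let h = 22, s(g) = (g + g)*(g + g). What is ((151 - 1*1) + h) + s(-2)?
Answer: 188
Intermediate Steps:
s(g) = 4*g**2 (s(g) = (2*g)*(2*g) = 4*g**2)
((151 - 1*1) + h) + s(-2) = ((151 - 1*1) + 22) + 4*(-2)**2 = ((151 - 1) + 22) + 4*4 = (150 + 22) + 16 = 172 + 16 = 188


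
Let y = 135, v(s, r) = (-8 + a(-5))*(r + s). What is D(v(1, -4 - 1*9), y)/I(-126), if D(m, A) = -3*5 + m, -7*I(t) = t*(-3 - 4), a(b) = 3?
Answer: -5/14 ≈ -0.35714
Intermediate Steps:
v(s, r) = -5*r - 5*s (v(s, r) = (-8 + 3)*(r + s) = -5*(r + s) = -5*r - 5*s)
I(t) = t (I(t) = -t*(-3 - 4)/7 = -t*(-7)/7 = -(-1)*t = t)
D(m, A) = -15 + m
D(v(1, -4 - 1*9), y)/I(-126) = (-15 + (-5*(-4 - 1*9) - 5*1))/(-126) = (-15 + (-5*(-4 - 9) - 5))*(-1/126) = (-15 + (-5*(-13) - 5))*(-1/126) = (-15 + (65 - 5))*(-1/126) = (-15 + 60)*(-1/126) = 45*(-1/126) = -5/14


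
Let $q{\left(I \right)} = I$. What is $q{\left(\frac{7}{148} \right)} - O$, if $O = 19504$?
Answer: $- \frac{2886585}{148} \approx -19504.0$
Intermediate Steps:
$q{\left(\frac{7}{148} \right)} - O = \frac{7}{148} - 19504 = - \frac{2886585}{148}$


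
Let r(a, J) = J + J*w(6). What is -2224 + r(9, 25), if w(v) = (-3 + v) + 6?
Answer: -1974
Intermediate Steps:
w(v) = 3 + v
r(a, J) = 10*J (r(a, J) = J + J*(3 + 6) = J + J*9 = J + 9*J = 10*J)
-2224 + r(9, 25) = -2224 + 10*25 = -2224 + 250 = -1974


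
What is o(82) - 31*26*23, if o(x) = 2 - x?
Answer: -18618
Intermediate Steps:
o(82) - 31*26*23 = (2 - 1*82) - 31*26*23 = (2 - 82) - 806*23 = -80 - 1*18538 = -80 - 18538 = -18618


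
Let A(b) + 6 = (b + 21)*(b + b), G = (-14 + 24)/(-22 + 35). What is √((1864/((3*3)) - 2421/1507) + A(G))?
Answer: √804829126783/58773 ≈ 15.264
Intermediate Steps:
G = 10/13 ≈ 0.76923
A(b) = -6 + 2*b*(21 + b) (A(b) = -6 + (b + 21)*(b + b) = -6 + (21 + b)*(2*b) = -6 + 2*b*(21 + b))
√((1864/((3*3)) - 2421/1507) + A(G)) = √((1864/((3*3)) - 2421/1507) + (-6 + 2*(10/13)² + 42*(10/13))) = √((1864/9 - 2421*1/1507) + (-6 + 2*(100/169) + 420/13)) = √((1864*(⅑) - 2421/1507) + (-6 + 200/169 + 420/13)) = √((1864/9 - 2421/1507) + 4646/169) = √(2787259/13563 + 4646/169) = √(534060469/2292147) = √804829126783/58773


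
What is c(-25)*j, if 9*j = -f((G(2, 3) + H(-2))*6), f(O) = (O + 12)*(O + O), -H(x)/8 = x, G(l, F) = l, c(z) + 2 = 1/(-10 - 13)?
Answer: 135360/23 ≈ 5885.2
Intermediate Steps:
c(z) = -47/23 (c(z) = -2 + 1/(-10 - 13) = -2 + 1/(-23) = -2 - 1/23 = -47/23)
H(x) = -8*x
f(O) = 2*O*(12 + O) (f(O) = (12 + O)*(2*O) = 2*O*(12 + O))
j = -2880 (j = (-2*(2 - 8*(-2))*6*(12 + (2 - 8*(-2))*6))/9 = (-2*(2 + 16)*6*(12 + (2 + 16)*6))/9 = (-2*18*6*(12 + 18*6))/9 = (-2*108*(12 + 108))/9 = (-2*108*120)/9 = (-1*25920)/9 = (⅑)*(-25920) = -2880)
c(-25)*j = -47/23*(-2880) = 135360/23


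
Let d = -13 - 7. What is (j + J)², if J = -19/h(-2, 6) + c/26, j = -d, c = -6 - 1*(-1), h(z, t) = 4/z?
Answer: 145161/169 ≈ 858.94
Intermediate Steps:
c = -5 (c = -6 + 1 = -5)
d = -20
j = 20 (j = -1*(-20) = 20)
J = 121/13 (J = -19/(4/(-2)) - 5/26 = -19/(4*(-½)) - 5*1/26 = -19/(-2) - 5/26 = -19*(-½) - 5/26 = 19/2 - 5/26 = 121/13 ≈ 9.3077)
(j + J)² = (20 + 121/13)² = (381/13)² = 145161/169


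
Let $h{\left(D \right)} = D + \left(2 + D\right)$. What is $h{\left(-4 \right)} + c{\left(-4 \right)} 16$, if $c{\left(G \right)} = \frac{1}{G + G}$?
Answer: $-8$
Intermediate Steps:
$h{\left(D \right)} = 2 + 2 D$
$c{\left(G \right)} = \frac{1}{2 G}$
$h{\left(-4 \right)} + c{\left(-4 \right)} 16 = \left(2 + 2 \left(-4\right)\right) + \frac{1}{2 \left(-4\right)} 16 = \left(2 - 8\right) + \frac{1}{2} \left(- \frac{1}{4}\right) 16 = -6 - 2 = -8$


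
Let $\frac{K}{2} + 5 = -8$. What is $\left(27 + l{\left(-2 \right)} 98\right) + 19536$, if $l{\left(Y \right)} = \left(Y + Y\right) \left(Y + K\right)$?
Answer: $30539$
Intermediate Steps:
$K = -26$ ($K = -10 + 2 \left(-8\right) = -10 - 16 = -26$)
$l{\left(Y \right)} = 2 Y \left(-26 + Y\right)$ ($l{\left(Y \right)} = \left(Y + Y\right) \left(Y - 26\right) = 2 Y \left(-26 + Y\right)$)
$\left(27 + l{\left(-2 \right)} 98\right) + 19536 = \left(27 + 2 \left(-2\right) \left(-26 - 2\right) 98\right) + 19536 = \left(27 + 2 \left(-2\right) \left(-28\right) 98\right) + 19536 = \left(27 + 112 \cdot 98\right) + 19536 = \left(27 + 10976\right) + 19536 = 11003 + 19536 = 30539$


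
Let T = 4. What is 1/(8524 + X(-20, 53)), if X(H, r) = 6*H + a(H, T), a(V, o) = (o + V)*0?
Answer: 1/8404 ≈ 0.00011899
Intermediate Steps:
a(V, o) = 0 (a(V, o) = (V + o)*0 = 0)
X(H, r) = 6*H (X(H, r) = 6*H + 0 = 6*H)
1/(8524 + X(-20, 53)) = 1/(8524 + 6*(-20)) = 1/(8524 - 120) = 1/8404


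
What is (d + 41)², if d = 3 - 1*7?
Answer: 1369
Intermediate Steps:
d = -4 (d = 3 - 7 = -4)
(d + 41)² = (-4 + 41)² = 37² = 1369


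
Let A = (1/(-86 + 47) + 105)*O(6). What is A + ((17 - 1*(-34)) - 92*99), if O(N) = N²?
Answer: -68613/13 ≈ -5277.9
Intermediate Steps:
A = 49128/13 (A = (1/(-86 + 47) + 105)*6² = (1/(-39) + 105)*36 = (-1/39 + 105)*36 = (4094/39)*36 = 49128/13 ≈ 3779.1)
A + ((17 - 1*(-34)) - 92*99) = 49128/13 + ((17 - 1*(-34)) - 92*99) = 49128/13 + ((17 + 34) - 9108) = 49128/13 + (51 - 9108) = 49128/13 - 9057 = -68613/13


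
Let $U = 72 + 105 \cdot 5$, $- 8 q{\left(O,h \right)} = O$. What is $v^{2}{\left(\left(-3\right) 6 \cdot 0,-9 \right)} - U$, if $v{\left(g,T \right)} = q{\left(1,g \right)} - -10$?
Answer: $- \frac{31967}{64} \approx -499.48$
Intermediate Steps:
$q{\left(O,h \right)} = - \frac{O}{8}$
$U = 597$ ($U = 72 + 525 = 597$)
$v{\left(g,T \right)} = \frac{79}{8}$ ($v{\left(g,T \right)} = \left(- \frac{1}{8}\right) 1 - -10 = - \frac{1}{8} + 10 = \frac{79}{8}$)
$v^{2}{\left(\left(-3\right) 6 \cdot 0,-9 \right)} - U = \left(\frac{79}{8}\right)^{2} - 597 = \frac{6241}{64} - 597 = - \frac{31967}{64}$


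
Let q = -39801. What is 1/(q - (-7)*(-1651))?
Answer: -1/51358 ≈ -1.9471e-5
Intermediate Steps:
1/(q - (-7)*(-1651)) = 1/(-39801 - (-7)*(-1651)) = 1/(-39801 - 1*11557) = 1/(-39801 - 11557) = 1/(-51358) = -1/51358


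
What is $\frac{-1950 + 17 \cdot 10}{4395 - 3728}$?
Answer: $- \frac{1780}{667} \approx -2.6687$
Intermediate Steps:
$\frac{-1950 + 17 \cdot 10}{4395 - 3728} = \frac{-1950 + 170}{667} = \left(-1780\right) \frac{1}{667} = - \frac{1780}{667}$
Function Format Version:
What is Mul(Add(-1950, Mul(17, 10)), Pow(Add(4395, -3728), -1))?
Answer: Rational(-1780, 667) ≈ -2.6687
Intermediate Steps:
Mul(Add(-1950, Mul(17, 10)), Pow(Add(4395, -3728), -1)) = Mul(Add(-1950, 170), Pow(667, -1)) = Mul(-1780, Rational(1, 667)) = Rational(-1780, 667)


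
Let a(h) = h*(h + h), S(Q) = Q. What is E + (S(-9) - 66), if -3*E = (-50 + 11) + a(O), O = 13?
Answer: -524/3 ≈ -174.67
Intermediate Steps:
a(h) = 2*h**2 (a(h) = h*(2*h) = 2*h**2)
E = -299/3 (E = -((-50 + 11) + 2*13**2)/3 = -(-39 + 2*169)/3 = -(-39 + 338)/3 = -1/3*299 = -299/3 ≈ -99.667)
E + (S(-9) - 66) = -299/3 + (-9 - 66) = -299/3 - 75 = -524/3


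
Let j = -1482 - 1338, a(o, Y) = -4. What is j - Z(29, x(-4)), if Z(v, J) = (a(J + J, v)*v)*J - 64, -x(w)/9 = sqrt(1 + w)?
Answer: -2756 - 1044*I*sqrt(3) ≈ -2756.0 - 1808.3*I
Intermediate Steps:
x(w) = -9*sqrt(1 + w)
j = -2820
Z(v, J) = -64 - 4*J*v (Z(v, J) = (-4*v)*J - 64 = -4*J*v - 64 = -64 - 4*J*v)
j - Z(29, x(-4)) = -2820 - (-64 - 4*(-9*sqrt(1 - 4))*29) = -2820 - (-64 - 4*(-9*I*sqrt(3))*29) = -2820 - (-64 + 1044*I*sqrt(3)) = -2820 + (64 - 1044*I*sqrt(3)) = -2756 - 1044*I*sqrt(3)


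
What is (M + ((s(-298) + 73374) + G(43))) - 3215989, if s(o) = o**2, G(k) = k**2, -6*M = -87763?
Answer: -18224009/6 ≈ -3.0373e+6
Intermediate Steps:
M = 87763/6 (M = -1/6*(-87763) = 87763/6 ≈ 14627.)
(M + ((s(-298) + 73374) + G(43))) - 3215989 = (87763/6 + (((-298)**2 + 73374) + 43**2)) - 3215989 = (87763/6 + ((88804 + 73374) + 1849)) - 3215989 = (87763/6 + (162178 + 1849)) - 3215989 = (87763/6 + 164027) - 3215989 = 1071925/6 - 3215989 = -18224009/6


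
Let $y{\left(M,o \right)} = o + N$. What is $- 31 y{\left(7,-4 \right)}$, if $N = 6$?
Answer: $-62$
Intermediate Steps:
$y{\left(M,o \right)} = 6 + o$ ($y{\left(M,o \right)} = o + 6 = 6 + o$)
$- 31 y{\left(7,-4 \right)} = - 31 \left(6 - 4\right) = \left(-31\right) 2 = -62$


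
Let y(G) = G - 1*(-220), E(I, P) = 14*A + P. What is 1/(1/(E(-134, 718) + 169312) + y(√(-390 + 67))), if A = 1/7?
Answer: 6360393995312/1408624930946433 - 28910881024*I*√323/1408624930946433 ≈ 0.0045153 - 0.00036886*I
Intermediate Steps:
A = ⅐ ≈ 0.14286
E(I, P) = 2 + P (E(I, P) = 14*(⅐) + P = 2 + P)
y(G) = 220 + G (y(G) = G + 220 = 220 + G)
1/(1/(E(-134, 718) + 169312) + y(√(-390 + 67))) = 1/(1/((2 + 718) + 169312) + (220 + √(-390 + 67))) = 1/(1/(720 + 169312) + (220 + √(-323))) = 1/(1/170032 + (220 + I*√323)) = 1/(37407041/170032 + I*√323)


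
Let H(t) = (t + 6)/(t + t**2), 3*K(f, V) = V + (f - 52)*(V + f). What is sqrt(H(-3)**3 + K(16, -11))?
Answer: 5*I*sqrt(366)/12 ≈ 7.9713*I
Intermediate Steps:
K(f, V) = V/3 + (-52 + f)*(V + f)/3 (K(f, V) = (V + (f - 52)*(V + f))/3 = (V + (-52 + f)*(V + f))/3 = V/3 + (-52 + f)*(V + f)/3)
H(t) = (6 + t)/(t + t**2)
sqrt(H(-3)**3 + K(16, -11)) = sqrt(((6 - 3)/((-3)*(1 - 3)))**3 + (-17*(-11) - 52/3*16 + (1/3)*16**2 + (1/3)*(-11)*16)) = sqrt((-1/3*3/(-2))**3 + (187 - 832/3 + (1/3)*256 - 176/3)) = sqrt((-1/3*(-1/2)*3)**3 + (187 - 832/3 + 256/3 - 176/3)) = sqrt((1/2)**3 - 191/3) = sqrt(1/8 - 191/3) = sqrt(-1525/24) = 5*I*sqrt(366)/12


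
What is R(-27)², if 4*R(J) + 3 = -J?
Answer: 36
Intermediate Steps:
R(J) = -¾ - J/4 (R(J) = -¾ + (-J)/4 = -¾ - J/4)
R(-27)² = (-¾ - ¼*(-27))² = (-¾ + 27/4)² = 6² = 36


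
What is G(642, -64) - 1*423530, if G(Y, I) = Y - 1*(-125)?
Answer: -422763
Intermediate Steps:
G(Y, I) = 125 + Y (G(Y, I) = Y + 125 = 125 + Y)
G(642, -64) - 1*423530 = (125 + 642) - 1*423530 = 767 - 423530 = -422763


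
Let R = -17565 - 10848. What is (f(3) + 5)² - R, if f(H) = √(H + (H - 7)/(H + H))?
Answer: 85321/3 + 10*√21/3 ≈ 28456.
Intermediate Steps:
f(H) = √(H + (-7 + H)/(2*H)) (f(H) = √(H + (-7 + H)/((2*H))) = √(H + (-7 + H)*(1/(2*H))) = √(H + (-7 + H)/(2*H)))
R = -28413
(f(3) + 5)² - R = (√(2 - 14/3 + 4*3)/2 + 5)² - 1*(-28413) = (√(2 - 14*⅓ + 12)/2 + 5)² + 28413 = (√(2 - 14/3 + 12)/2 + 5)² + 28413 = (√(28/3)/2 + 5)² + 28413 = ((2*√21/3)/2 + 5)² + 28413 = (√21/3 + 5)² + 28413 = (5 + √21/3)² + 28413 = 28413 + (5 + √21/3)²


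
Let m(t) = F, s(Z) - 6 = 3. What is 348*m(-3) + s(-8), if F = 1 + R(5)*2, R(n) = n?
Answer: 3837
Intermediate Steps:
s(Z) = 9 (s(Z) = 6 + 3 = 9)
F = 11 (F = 1 + 5*2 = 1 + 10 = 11)
m(t) = 11
348*m(-3) + s(-8) = 348*11 + 9 = 3828 + 9 = 3837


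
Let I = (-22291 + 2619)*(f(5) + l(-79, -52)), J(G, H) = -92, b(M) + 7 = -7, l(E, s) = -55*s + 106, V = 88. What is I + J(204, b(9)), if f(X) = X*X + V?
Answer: -60570180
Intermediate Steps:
l(E, s) = 106 - 55*s
b(M) = -14 (b(M) = -7 - 7 = -14)
f(X) = 88 + X**2 (f(X) = X*X + 88 = X**2 + 88 = 88 + X**2)
I = -60570088 (I = (-22291 + 2619)*((88 + 5**2) + (106 - 55*(-52))) = -19672*((88 + 25) + (106 + 2860)) = -19672*(113 + 2966) = -19672*3079 = -60570088)
I + J(204, b(9)) = -60570088 - 92 = -60570180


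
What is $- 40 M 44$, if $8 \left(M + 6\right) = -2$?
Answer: $11000$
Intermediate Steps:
$M = - \frac{25}{4}$ ($M = -6 + \frac{1}{8} \left(-2\right) = -6 - \frac{1}{4} = - \frac{25}{4} \approx -6.25$)
$- 40 M 44 = \left(-40\right) \left(- \frac{25}{4}\right) 44 = 250 \cdot 44 = 11000$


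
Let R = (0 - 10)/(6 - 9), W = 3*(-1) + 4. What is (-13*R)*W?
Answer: -130/3 ≈ -43.333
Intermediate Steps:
W = 1 (W = -3 + 4 = 1)
R = 10/3 (R = -10/(-3) = -10*(-⅓) = 10/3 ≈ 3.3333)
(-13*R)*W = -13*10/3*1 = -130/3*1 = -130/3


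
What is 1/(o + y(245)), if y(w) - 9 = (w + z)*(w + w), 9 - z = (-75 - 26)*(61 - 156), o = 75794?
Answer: -1/4501287 ≈ -2.2216e-7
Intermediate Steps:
z = -9586 (z = 9 - (-75 - 26)*(61 - 156) = 9 - (-101)*(-95) = 9 - 1*9595 = 9 - 9595 = -9586)
y(w) = 9 + 2*w*(-9586 + w) (y(w) = 9 + (w - 9586)*(w + w) = 9 + (-9586 + w)*(2*w) = 9 + 2*w*(-9586 + w))
1/(o + y(245)) = 1/(75794 + (9 - 19172*245 + 2*245**2)) = 1/(75794 + (9 - 4697140 + 2*60025)) = 1/(75794 + (9 - 4697140 + 120050)) = 1/(75794 - 4577081) = 1/(-4501287) = -1/4501287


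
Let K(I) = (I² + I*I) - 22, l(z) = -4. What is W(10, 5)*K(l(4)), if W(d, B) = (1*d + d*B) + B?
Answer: 650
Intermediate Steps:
K(I) = -22 + 2*I² (K(I) = (I² + I²) - 22 = 2*I² - 22 = -22 + 2*I²)
W(d, B) = B + d + B*d (W(d, B) = (d + B*d) + B = B + d + B*d)
W(10, 5)*K(l(4)) = (5 + 10 + 5*10)*(-22 + 2*(-4)²) = (5 + 10 + 50)*(-22 + 2*16) = 65*(-22 + 32) = 65*10 = 650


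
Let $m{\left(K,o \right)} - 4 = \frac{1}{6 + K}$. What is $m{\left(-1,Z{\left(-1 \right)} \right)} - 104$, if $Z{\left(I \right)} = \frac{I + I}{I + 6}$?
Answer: $- \frac{499}{5} \approx -99.8$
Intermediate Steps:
$Z{\left(I \right)} = \frac{2 I}{6 + I}$
$m{\left(K,o \right)} = 4 + \frac{1}{6 + K}$
$m{\left(-1,Z{\left(-1 \right)} \right)} - 104 = \frac{25 + 4 \left(-1\right)}{6 - 1} - 104 = \frac{25 - 4}{5} - 104 = \frac{1}{5} \cdot 21 - 104 = \frac{21}{5} - 104 = - \frac{499}{5}$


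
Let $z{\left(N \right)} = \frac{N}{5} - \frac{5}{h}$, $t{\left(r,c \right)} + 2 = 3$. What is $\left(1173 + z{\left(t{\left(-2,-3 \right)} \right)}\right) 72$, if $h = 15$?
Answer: $\frac{422232}{5} \approx 84446.0$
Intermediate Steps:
$t{\left(r,c \right)} = 1$ ($t{\left(r,c \right)} = -2 + 3 = 1$)
$z{\left(N \right)} = - \frac{1}{3} + \frac{N}{5}$ ($z{\left(N \right)} = \frac{N}{5} - \frac{5}{15} = N \frac{1}{5} - \frac{1}{3} = \frac{N}{5} - \frac{1}{3} = - \frac{1}{3} + \frac{N}{5}$)
$\left(1173 + z{\left(t{\left(-2,-3 \right)} \right)}\right) 72 = \left(1173 + \left(- \frac{1}{3} + \frac{1}{5} \cdot 1\right)\right) 72 = \left(1173 + \left(- \frac{1}{3} + \frac{1}{5}\right)\right) 72 = \left(1173 - \frac{2}{15}\right) 72 = \frac{17593}{15} \cdot 72 = \frac{422232}{5}$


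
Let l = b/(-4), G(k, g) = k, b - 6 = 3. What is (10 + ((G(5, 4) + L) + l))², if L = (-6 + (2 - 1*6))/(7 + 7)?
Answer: 113569/784 ≈ 144.86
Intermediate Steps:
b = 9 (b = 6 + 3 = 9)
L = -5/7 (L = (-6 + (2 - 6))/14 = (-6 - 4)*(1/14) = -10*1/14 = -5/7 ≈ -0.71429)
l = -9/4 (l = 9/(-4) = 9*(-¼) = -9/4 ≈ -2.2500)
(10 + ((G(5, 4) + L) + l))² = (10 + ((5 - 5/7) - 9/4))² = (10 + (30/7 - 9/4))² = (10 + 57/28)² = (337/28)² = 113569/784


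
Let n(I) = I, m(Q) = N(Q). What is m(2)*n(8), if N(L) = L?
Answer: 16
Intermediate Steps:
m(Q) = Q
m(2)*n(8) = 2*8 = 16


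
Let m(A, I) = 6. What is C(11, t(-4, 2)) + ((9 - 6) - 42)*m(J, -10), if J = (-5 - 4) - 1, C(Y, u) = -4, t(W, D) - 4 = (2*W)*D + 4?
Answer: -238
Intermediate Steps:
t(W, D) = 8 + 2*D*W (t(W, D) = 4 + ((2*W)*D + 4) = 4 + (2*D*W + 4) = 4 + (4 + 2*D*W) = 8 + 2*D*W)
J = -10 (J = -9 - 1 = -10)
C(11, t(-4, 2)) + ((9 - 6) - 42)*m(J, -10) = -4 + ((9 - 6) - 42)*6 = -4 + (3 - 42)*6 = -4 - 39*6 = -4 - 234 = -238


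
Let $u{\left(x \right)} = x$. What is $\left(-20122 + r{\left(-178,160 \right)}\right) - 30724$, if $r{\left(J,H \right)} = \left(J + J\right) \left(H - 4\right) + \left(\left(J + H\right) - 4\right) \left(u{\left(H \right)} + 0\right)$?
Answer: $-109902$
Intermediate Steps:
$r{\left(J,H \right)} = H \left(-4 + H + J\right) + 2 J \left(-4 + H\right)$ ($r{\left(J,H \right)} = \left(J + J\right) \left(H - 4\right) + \left(\left(J + H\right) - 4\right) \left(H + 0\right) = 2 J \left(-4 + H\right) + \left(\left(H + J\right) - 4\right) H = 2 J \left(-4 + H\right) + \left(-4 + H + J\right) H = 2 J \left(-4 + H\right) + H \left(-4 + H + J\right) = H \left(-4 + H + J\right) + 2 J \left(-4 + H\right)$)
$\left(-20122 + r{\left(-178,160 \right)}\right) - 30724 = \left(-20122 + \left(160^{2} - -1424 - 640 + 3 \cdot 160 \left(-178\right)\right)\right) - 30724 = \left(-20122 + \left(25600 + 1424 - 640 - 85440\right)\right) - 30724 = \left(-20122 - 59056\right) - 30724 = -79178 - 30724 = -109902$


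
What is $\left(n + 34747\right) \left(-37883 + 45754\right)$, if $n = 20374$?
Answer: $433857391$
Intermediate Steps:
$\left(n + 34747\right) \left(-37883 + 45754\right) = \left(20374 + 34747\right) \left(-37883 + 45754\right) = 55121 \cdot 7871 = 433857391$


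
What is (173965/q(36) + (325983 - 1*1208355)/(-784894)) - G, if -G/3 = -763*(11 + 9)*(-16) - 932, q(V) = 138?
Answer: 39586329877247/54157686 ≈ 7.3095e+5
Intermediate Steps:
G = -729684 (G = -3*(-763*(11 + 9)*(-16) - 932) = -3*(-15260*(-16) - 932) = -3*(-763*(-320) - 932) = -3*(244160 - 932) = -3*243228 = -729684)
(173965/q(36) + (325983 - 1*1208355)/(-784894)) - G = (173965/138 + (325983 - 1*1208355)/(-784894)) - 1*(-729684) = (173965*(1/138) + (325983 - 1208355)*(-1/784894)) + 729684 = (173965/138 - 882372*(-1/784894)) + 729684 = (173965/138 + 441186/392447) + 729684 = 68332926023/54157686 + 729684 = 39586329877247/54157686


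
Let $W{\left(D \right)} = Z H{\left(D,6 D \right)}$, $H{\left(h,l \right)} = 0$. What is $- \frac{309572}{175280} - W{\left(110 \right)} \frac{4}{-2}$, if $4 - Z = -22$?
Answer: $- \frac{77393}{43820} \approx -1.7662$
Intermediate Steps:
$Z = 26$ ($Z = 4 - -22 = 4 + 22 = 26$)
$W{\left(D \right)} = 0$ ($W{\left(D \right)} = 26 \cdot 0 = 0$)
$- \frac{309572}{175280} - W{\left(110 \right)} \frac{4}{-2} = - \frac{309572}{175280} - 0 \frac{4}{-2} = \left(-309572\right) \frac{1}{175280} - 0 \cdot 4 \left(- \frac{1}{2}\right) = - \frac{77393}{43820} - 0 \left(-2\right) = - \frac{77393}{43820} - 0 = - \frac{77393}{43820} + 0 = - \frac{77393}{43820}$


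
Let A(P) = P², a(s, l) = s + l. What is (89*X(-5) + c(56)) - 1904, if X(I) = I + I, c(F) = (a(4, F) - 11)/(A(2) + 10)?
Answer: -5581/2 ≈ -2790.5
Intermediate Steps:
a(s, l) = l + s
c(F) = -½ + F/14 (c(F) = ((F + 4) - 11)/(2² + 10) = ((4 + F) - 11)/(4 + 10) = (-7 + F)/14 = (-7 + F)*(1/14) = -½ + F/14)
X(I) = 2*I
(89*X(-5) + c(56)) - 1904 = (89*(2*(-5)) + (-½ + (1/14)*56)) - 1904 = (89*(-10) + (-½ + 4)) - 1904 = (-890 + 7/2) - 1904 = -1773/2 - 1904 = -5581/2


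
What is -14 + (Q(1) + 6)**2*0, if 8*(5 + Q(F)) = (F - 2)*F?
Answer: -14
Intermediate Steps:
Q(F) = -5 + F*(-2 + F)/8 (Q(F) = -5 + ((F - 2)*F)/8 = -5 + ((-2 + F)*F)/8 = -5 + (F*(-2 + F))/8 = -5 + F*(-2 + F)/8)
-14 + (Q(1) + 6)**2*0 = -14 + ((-5 - 1/4*1 + (1/8)*1**2) + 6)**2*0 = -14 + ((-5 - 1/4 + (1/8)*1) + 6)**2*0 = -14 + ((-5 - 1/4 + 1/8) + 6)**2*0 = -14 + (-41/8 + 6)**2*0 = -14 + (7/8)**2*0 = -14 + (49/64)*0 = -14 + 0 = -14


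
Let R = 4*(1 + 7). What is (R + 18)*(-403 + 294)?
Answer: -5450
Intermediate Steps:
R = 32 (R = 4*8 = 32)
(R + 18)*(-403 + 294) = (32 + 18)*(-403 + 294) = 50*(-109) = -5450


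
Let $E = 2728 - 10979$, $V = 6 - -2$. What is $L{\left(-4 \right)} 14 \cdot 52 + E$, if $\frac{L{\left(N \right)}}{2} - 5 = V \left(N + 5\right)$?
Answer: $10677$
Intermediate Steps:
$V = 8$ ($V = 6 + 2 = 8$)
$L{\left(N \right)} = 90 + 16 N$ ($L{\left(N \right)} = 10 + 2 \cdot 8 \left(N + 5\right) = 10 + 2 \cdot 8 \left(5 + N\right) = 10 + 2 \left(40 + 8 N\right) = 10 + \left(80 + 16 N\right) = 90 + 16 N$)
$E = -8251$
$L{\left(-4 \right)} 14 \cdot 52 + E = \left(90 + 16 \left(-4\right)\right) 14 \cdot 52 - 8251 = \left(90 - 64\right) 14 \cdot 52 - 8251 = 26 \cdot 14 \cdot 52 - 8251 = 364 \cdot 52 - 8251 = 18928 - 8251 = 10677$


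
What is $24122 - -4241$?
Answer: $28363$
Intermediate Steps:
$24122 - -4241 = 24122 + \left(4350 - 109\right) = 24122 + 4241 = 28363$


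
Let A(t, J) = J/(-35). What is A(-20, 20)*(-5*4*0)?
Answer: 0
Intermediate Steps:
A(t, J) = -J/35 (A(t, J) = J*(-1/35) = -J/35)
A(-20, 20)*(-5*4*0) = (-1/35*20)*(-5*4*0) = -(-80)*0/7 = -4/7*0 = 0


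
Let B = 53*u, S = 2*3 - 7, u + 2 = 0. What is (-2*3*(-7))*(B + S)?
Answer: -4494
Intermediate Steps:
u = -2 (u = -2 + 0 = -2)
S = -1 (S = 6 - 7 = -1)
B = -106 (B = 53*(-2) = -106)
(-2*3*(-7))*(B + S) = (-2*3*(-7))*(-106 - 1) = -6*(-7)*(-107) = 42*(-107) = -4494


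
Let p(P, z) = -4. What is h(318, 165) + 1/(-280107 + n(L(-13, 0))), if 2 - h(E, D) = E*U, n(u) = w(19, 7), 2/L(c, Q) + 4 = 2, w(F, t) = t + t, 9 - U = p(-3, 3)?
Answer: -1157344277/280093 ≈ -4132.0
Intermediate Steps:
U = 13 (U = 9 - 1*(-4) = 9 + 4 = 13)
w(F, t) = 2*t
L(c, Q) = -1 (L(c, Q) = 2/(-4 + 2) = 2/(-2) = 2*(-1/2) = -1)
n(u) = 14 (n(u) = 2*7 = 14)
h(E, D) = 2 - 13*E (h(E, D) = 2 - E*13 = 2 - 13*E)
h(318, 165) + 1/(-280107 + n(L(-13, 0))) = (2 - 13*318) + 1/(-280107 + 14) = (2 - 4134) + 1/(-280093) = -4132 - 1/280093 = -1157344277/280093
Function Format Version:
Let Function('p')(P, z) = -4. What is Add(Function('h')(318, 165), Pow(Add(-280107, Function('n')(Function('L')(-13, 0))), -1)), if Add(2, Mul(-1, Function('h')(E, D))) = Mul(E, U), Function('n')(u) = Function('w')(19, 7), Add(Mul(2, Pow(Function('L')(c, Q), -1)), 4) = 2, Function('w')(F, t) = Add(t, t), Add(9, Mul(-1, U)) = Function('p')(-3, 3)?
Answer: Rational(-1157344277, 280093) ≈ -4132.0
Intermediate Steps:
U = 13 (U = Add(9, Mul(-1, -4)) = Add(9, 4) = 13)
Function('w')(F, t) = Mul(2, t)
Function('L')(c, Q) = -1 (Function('L')(c, Q) = Mul(2, Pow(Add(-4, 2), -1)) = Mul(2, Pow(-2, -1)) = Mul(2, Rational(-1, 2)) = -1)
Function('n')(u) = 14 (Function('n')(u) = Mul(2, 7) = 14)
Function('h')(E, D) = Add(2, Mul(-13, E)) (Function('h')(E, D) = Add(2, Mul(-1, Mul(E, 13))) = Add(2, Mul(-1, Mul(13, E))) = Add(2, Mul(-13, E)))
Add(Function('h')(318, 165), Pow(Add(-280107, Function('n')(Function('L')(-13, 0))), -1)) = Add(Add(2, Mul(-13, 318)), Pow(Add(-280107, 14), -1)) = Add(Add(2, -4134), Pow(-280093, -1)) = Add(-4132, Rational(-1, 280093)) = Rational(-1157344277, 280093)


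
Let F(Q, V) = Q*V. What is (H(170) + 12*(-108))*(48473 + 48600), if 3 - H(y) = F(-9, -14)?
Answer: -137746587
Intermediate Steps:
H(y) = -123 (H(y) = 3 - (-9)*(-14) = 3 - 1*126 = 3 - 126 = -123)
(H(170) + 12*(-108))*(48473 + 48600) = (-123 + 12*(-108))*(48473 + 48600) = (-123 - 1296)*97073 = -1419*97073 = -137746587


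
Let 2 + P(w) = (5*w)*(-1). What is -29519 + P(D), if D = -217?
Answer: -28436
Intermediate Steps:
P(w) = -2 - 5*w (P(w) = -2 + (5*w)*(-1) = -2 - 5*w)
-29519 + P(D) = -29519 + (-2 - 5*(-217)) = -29519 + (-2 + 1085) = -29519 + 1083 = -28436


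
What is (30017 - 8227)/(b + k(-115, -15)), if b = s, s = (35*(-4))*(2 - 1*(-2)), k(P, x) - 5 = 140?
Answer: -4358/83 ≈ -52.506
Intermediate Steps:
k(P, x) = 145 (k(P, x) = 5 + 140 = 145)
s = -560 (s = -140*(2 + 2) = -140*4 = -560)
b = -560
(30017 - 8227)/(b + k(-115, -15)) = (30017 - 8227)/(-560 + 145) = 21790/(-415) = 21790*(-1/415) = -4358/83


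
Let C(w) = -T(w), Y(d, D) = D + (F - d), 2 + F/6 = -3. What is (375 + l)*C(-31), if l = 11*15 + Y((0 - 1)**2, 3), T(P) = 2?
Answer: -1024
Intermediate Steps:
F = -30 (F = -12 + 6*(-3) = -12 - 18 = -30)
Y(d, D) = -30 + D - d (Y(d, D) = D + (-30 - d) = -30 + D - d)
C(w) = -2 (C(w) = -1*2 = -2)
l = 137 (l = 11*15 + (-30 + 3 - (0 - 1)**2) = 165 + (-30 + 3 - 1*(-1)**2) = 165 + (-30 + 3 - 1*1) = 165 + (-30 + 3 - 1) = 165 - 28 = 137)
(375 + l)*C(-31) = (375 + 137)*(-2) = 512*(-2) = -1024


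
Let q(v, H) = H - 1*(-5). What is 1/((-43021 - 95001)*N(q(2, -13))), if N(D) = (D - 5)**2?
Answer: -1/23325718 ≈ -4.2871e-8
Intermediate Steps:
q(v, H) = 5 + H (q(v, H) = H + 5 = 5 + H)
N(D) = (-5 + D)**2
1/((-43021 - 95001)*N(q(2, -13))) = 1/((-43021 - 95001)*((-5 + (5 - 13))**2)) = 1/((-138022)*((-5 - 8)**2)) = -1/(138022*((-13)**2)) = -1/138022/169 = -1/138022*1/169 = -1/23325718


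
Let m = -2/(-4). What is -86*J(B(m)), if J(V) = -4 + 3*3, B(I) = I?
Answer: -430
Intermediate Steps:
m = ½ (m = -2*(-¼) = ½ ≈ 0.50000)
J(V) = 5 (J(V) = -4 + 9 = 5)
-86*J(B(m)) = -86*5 = -430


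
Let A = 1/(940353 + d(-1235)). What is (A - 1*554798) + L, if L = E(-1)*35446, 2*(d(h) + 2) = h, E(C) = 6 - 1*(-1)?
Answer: -576387421690/1879467 ≈ -3.0668e+5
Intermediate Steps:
E(C) = 7 (E(C) = 6 + 1 = 7)
d(h) = -2 + h/2
A = 2/1879467 (A = 1/(940353 + (-2 + (½)*(-1235))) = 1/(940353 + (-2 - 1235/2)) = 1/(940353 - 1239/2) = 1/(1879467/2) = 2/1879467 ≈ 1.0641e-6)
L = 248122 (L = 7*35446 = 248122)
(A - 1*554798) + L = (2/1879467 - 1*554798) + 248122 = (2/1879467 - 554798) + 248122 = -1042724532664/1879467 + 248122 = -576387421690/1879467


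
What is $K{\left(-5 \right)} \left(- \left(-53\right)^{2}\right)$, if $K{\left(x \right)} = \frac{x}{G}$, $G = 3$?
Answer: $\frac{14045}{3} \approx 4681.7$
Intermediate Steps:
$K{\left(x \right)} = \frac{x}{3}$
$K{\left(-5 \right)} \left(- \left(-53\right)^{2}\right) = \frac{1}{3} \left(-5\right) \left(- \left(-53\right)^{2}\right) = - \frac{5 \left(\left(-1\right) 2809\right)}{3} = \left(- \frac{5}{3}\right) \left(-2809\right) = \frac{14045}{3}$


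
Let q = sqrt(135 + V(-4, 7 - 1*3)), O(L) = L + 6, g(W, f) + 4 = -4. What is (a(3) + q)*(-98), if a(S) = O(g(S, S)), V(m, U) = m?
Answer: 196 - 98*sqrt(131) ≈ -925.66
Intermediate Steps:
g(W, f) = -8 (g(W, f) = -4 - 4 = -8)
O(L) = 6 + L
a(S) = -2 (a(S) = 6 - 8 = -2)
q = sqrt(131) (q = sqrt(135 - 4) = sqrt(131) ≈ 11.446)
(a(3) + q)*(-98) = (-2 + sqrt(131))*(-98) = 196 - 98*sqrt(131)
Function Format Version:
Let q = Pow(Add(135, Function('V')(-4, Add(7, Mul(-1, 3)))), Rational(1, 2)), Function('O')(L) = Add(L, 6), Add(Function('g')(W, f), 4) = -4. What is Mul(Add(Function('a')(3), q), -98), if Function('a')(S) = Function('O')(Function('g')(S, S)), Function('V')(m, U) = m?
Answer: Add(196, Mul(-98, Pow(131, Rational(1, 2)))) ≈ -925.66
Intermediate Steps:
Function('g')(W, f) = -8 (Function('g')(W, f) = Add(-4, -4) = -8)
Function('O')(L) = Add(6, L)
Function('a')(S) = -2 (Function('a')(S) = Add(6, -8) = -2)
q = Pow(131, Rational(1, 2)) (q = Pow(Add(135, -4), Rational(1, 2)) = Pow(131, Rational(1, 2)) ≈ 11.446)
Mul(Add(Function('a')(3), q), -98) = Mul(Add(-2, Pow(131, Rational(1, 2))), -98) = Add(196, Mul(-98, Pow(131, Rational(1, 2))))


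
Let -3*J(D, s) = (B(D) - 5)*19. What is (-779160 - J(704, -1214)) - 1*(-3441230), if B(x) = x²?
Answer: 17402819/3 ≈ 5.8009e+6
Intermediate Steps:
J(D, s) = 95/3 - 19*D²/3 (J(D, s) = -(D² - 5)*19/3 = -(-5 + D²)*19/3 = -(-95 + 19*D²)/3 = 95/3 - 19*D²/3)
(-779160 - J(704, -1214)) - 1*(-3441230) = (-779160 - (95/3 - 19/3*704²)) - 1*(-3441230) = (-779160 - (95/3 - 19/3*495616)) + 3441230 = (-779160 - (95/3 - 9416704/3)) + 3441230 = (-779160 - 1*(-9416609/3)) + 3441230 = (-779160 + 9416609/3) + 3441230 = 7079129/3 + 3441230 = 17402819/3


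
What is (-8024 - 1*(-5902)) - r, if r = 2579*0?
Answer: -2122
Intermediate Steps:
r = 0
(-8024 - 1*(-5902)) - r = (-8024 - 1*(-5902)) - 1*0 = (-8024 + 5902) + 0 = -2122 + 0 = -2122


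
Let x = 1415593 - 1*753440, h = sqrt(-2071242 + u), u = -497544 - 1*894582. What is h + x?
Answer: 662153 + 2*I*sqrt(865842) ≈ 6.6215e+5 + 1861.0*I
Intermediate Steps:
u = -1392126 (u = -497544 - 894582 = -1392126)
h = 2*I*sqrt(865842) (h = sqrt(-2071242 - 1392126) = sqrt(-3463368) = 2*I*sqrt(865842) ≈ 1861.0*I)
x = 662153 (x = 1415593 - 753440 = 662153)
h + x = 2*I*sqrt(865842) + 662153 = 662153 + 2*I*sqrt(865842)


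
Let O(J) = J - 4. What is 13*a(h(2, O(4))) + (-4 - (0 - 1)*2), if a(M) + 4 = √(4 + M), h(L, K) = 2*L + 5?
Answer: -54 + 13*√13 ≈ -7.1278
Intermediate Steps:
O(J) = -4 + J
h(L, K) = 5 + 2*L
a(M) = -4 + √(4 + M)
13*a(h(2, O(4))) + (-4 - (0 - 1)*2) = 13*(-4 + √(4 + (5 + 2*2))) + (-4 - (0 - 1)*2) = 13*(-4 + √(4 + (5 + 4))) + (-4 - (-1)*2) = 13*(-4 + √(4 + 9)) + (-4 - 1*(-2)) = 13*(-4 + √13) + (-4 + 2) = (-52 + 13*√13) - 2 = -54 + 13*√13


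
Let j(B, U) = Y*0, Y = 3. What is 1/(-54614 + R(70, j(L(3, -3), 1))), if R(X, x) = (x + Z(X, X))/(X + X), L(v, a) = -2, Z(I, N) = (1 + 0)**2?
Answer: -140/7645959 ≈ -1.8310e-5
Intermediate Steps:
Z(I, N) = 1 (Z(I, N) = 1**2 = 1)
j(B, U) = 0 (j(B, U) = 3*0 = 0)
R(X, x) = (1 + x)/(2*X) (R(X, x) = (x + 1)/(X + X) = (1 + x)/((2*X)) = (1 + x)*(1/(2*X)) = (1 + x)/(2*X))
1/(-54614 + R(70, j(L(3, -3), 1))) = 1/(-54614 + (1/2)*(1 + 0)/70) = 1/(-54614 + (1/2)*(1/70)*1) = 1/(-54614 + 1/140) = 1/(-7645959/140) = -140/7645959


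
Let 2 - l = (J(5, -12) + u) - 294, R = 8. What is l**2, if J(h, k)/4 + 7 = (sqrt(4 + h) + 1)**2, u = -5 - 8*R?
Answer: 108241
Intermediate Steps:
u = -69 (u = -5 - 8*8 = -5 - 64 = -69)
J(h, k) = -28 + 4*(1 + sqrt(4 + h))**2 (J(h, k) = -28 + 4*(sqrt(4 + h) + 1)**2 = -28 + 4*(1 + sqrt(4 + h))**2)
l = 329 (l = 2 - (((-28 + 4*(1 + sqrt(4 + 5))**2) - 69) - 294) = 2 - (((-28 + 4*(1 + sqrt(9))**2) - 69) - 294) = 2 - (((-28 + 4*(1 + 3)**2) - 69) - 294) = 2 - (((-28 + 4*4**2) - 69) - 294) = 2 - (((-28 + 4*16) - 69) - 294) = 2 - (((-28 + 64) - 69) - 294) = 2 - ((36 - 69) - 294) = 2 - (-33 - 294) = 2 - 1*(-327) = 2 + 327 = 329)
l**2 = 329**2 = 108241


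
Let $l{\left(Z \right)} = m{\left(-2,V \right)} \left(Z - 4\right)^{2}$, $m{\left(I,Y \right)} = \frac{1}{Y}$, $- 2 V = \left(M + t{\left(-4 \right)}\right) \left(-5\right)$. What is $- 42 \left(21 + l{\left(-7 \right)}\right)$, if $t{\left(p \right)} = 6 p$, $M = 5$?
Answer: $- \frac{73626}{95} \approx -775.01$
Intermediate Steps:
$V = - \frac{95}{2}$ ($V = - \frac{\left(5 + 6 \left(-4\right)\right) \left(-5\right)}{2} = - \frac{\left(5 - 24\right) \left(-5\right)}{2} = - \frac{\left(-19\right) \left(-5\right)}{2} = \left(- \frac{1}{2}\right) 95 = - \frac{95}{2} \approx -47.5$)
$l{\left(Z \right)} = - \frac{2 \left(-4 + Z\right)^{2}}{95}$ ($l{\left(Z \right)} = \frac{\left(Z - 4\right)^{2}}{- \frac{95}{2}} = - \frac{2 \left(-4 + Z\right)^{2}}{95}$)
$- 42 \left(21 + l{\left(-7 \right)}\right) = - 42 \left(21 - \frac{2 \left(-4 - 7\right)^{2}}{95}\right) = - 42 \left(21 - \frac{2 \left(-11\right)^{2}}{95}\right) = - 42 \left(21 - \frac{242}{95}\right) = \left(-42\right) \frac{1753}{95} = - \frac{73626}{95}$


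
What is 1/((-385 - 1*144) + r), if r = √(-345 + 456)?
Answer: -529/279730 - √111/279730 ≈ -0.0019288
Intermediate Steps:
r = √111 ≈ 10.536
1/((-385 - 1*144) + r) = 1/((-385 - 1*144) + √111) = 1/((-385 - 144) + √111) = 1/(-529 + √111)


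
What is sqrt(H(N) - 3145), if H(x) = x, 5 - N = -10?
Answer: I*sqrt(3130) ≈ 55.946*I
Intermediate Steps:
N = 15 (N = 5 - 1*(-10) = 5 + 10 = 15)
sqrt(H(N) - 3145) = sqrt(15 - 3145) = sqrt(-3130) = I*sqrt(3130)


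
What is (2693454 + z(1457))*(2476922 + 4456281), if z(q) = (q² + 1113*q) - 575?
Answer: 44631586062907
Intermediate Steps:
z(q) = -575 + q² + 1113*q
(2693454 + z(1457))*(2476922 + 4456281) = (2693454 + (-575 + 1457² + 1113*1457))*(2476922 + 4456281) = (2693454 + (-575 + 2122849 + 1621641))*6933203 = (2693454 + 3743915)*6933203 = 6437369*6933203 = 44631586062907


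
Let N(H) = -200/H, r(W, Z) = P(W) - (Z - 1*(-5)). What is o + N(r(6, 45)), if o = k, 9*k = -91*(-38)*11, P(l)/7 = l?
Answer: 38263/9 ≈ 4251.4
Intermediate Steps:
P(l) = 7*l
r(W, Z) = -5 - Z + 7*W (r(W, Z) = 7*W - (Z - 1*(-5)) = 7*W - (Z + 5) = 7*W - (5 + Z) = 7*W + (-5 - Z) = -5 - Z + 7*W)
k = 38038/9 (k = (-91*(-38)*11)/9 = (3458*11)/9 = (⅑)*38038 = 38038/9 ≈ 4226.4)
o = 38038/9 ≈ 4226.4
o + N(r(6, 45)) = 38038/9 - 200/(-5 - 1*45 + 7*6) = 38038/9 - 200/(-5 - 45 + 42) = 38038/9 - 200/(-8) = 38038/9 - 200*(-⅛) = 38038/9 + 25 = 38263/9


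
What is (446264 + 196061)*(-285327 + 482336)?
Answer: 126543805925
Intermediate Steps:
(446264 + 196061)*(-285327 + 482336) = 642325*197009 = 126543805925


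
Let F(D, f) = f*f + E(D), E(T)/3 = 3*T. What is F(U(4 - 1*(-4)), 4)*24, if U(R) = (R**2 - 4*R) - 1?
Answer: 7080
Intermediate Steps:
E(T) = 9*T (E(T) = 3*(3*T) = 9*T)
U(R) = -1 + R**2 - 4*R
F(D, f) = f**2 + 9*D (F(D, f) = f*f + 9*D = f**2 + 9*D)
F(U(4 - 1*(-4)), 4)*24 = (4**2 + 9*(-1 + (4 - 1*(-4))**2 - 4*(4 - 1*(-4))))*24 = (16 + 9*(-1 + (4 + 4)**2 - 4*(4 + 4)))*24 = (16 + 9*(-1 + 8**2 - 4*8))*24 = (16 + 9*(-1 + 64 - 32))*24 = (16 + 9*31)*24 = (16 + 279)*24 = 295*24 = 7080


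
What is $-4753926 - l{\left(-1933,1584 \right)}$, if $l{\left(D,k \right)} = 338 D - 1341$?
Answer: $-4099231$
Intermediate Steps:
$l{\left(D,k \right)} = -1341 + 338 D$
$-4753926 - l{\left(-1933,1584 \right)} = -4753926 - \left(-1341 + 338 \left(-1933\right)\right) = -4753926 - \left(-1341 - 653354\right) = -4753926 - -654695 = -4753926 + 654695 = -4099231$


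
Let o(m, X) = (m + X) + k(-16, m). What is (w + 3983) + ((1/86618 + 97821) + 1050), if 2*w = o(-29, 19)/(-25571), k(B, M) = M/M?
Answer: 16272302725226/158207777 ≈ 1.0285e+5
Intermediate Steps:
k(B, M) = 1
o(m, X) = 1 + X + m (o(m, X) = (m + X) + 1 = (X + m) + 1 = 1 + X + m)
w = 9/51142 (w = ((1 + 19 - 29)/(-25571))/2 = (-9*(-1/25571))/2 = (½)*(9/25571) = 9/51142 ≈ 0.00017598)
(w + 3983) + ((1/86618 + 97821) + 1050) = (9/51142 + 3983) + ((1/86618 + 97821) + 1050) = 203698595/51142 + ((1/86618 + 97821) + 1050) = 203698595/51142 + (8473059379/86618 + 1050) = 203698595/51142 + 8564008279/86618 = 16272302725226/158207777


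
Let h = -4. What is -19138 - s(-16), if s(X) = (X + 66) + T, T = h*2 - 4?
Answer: -19176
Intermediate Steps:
T = -12 (T = -4*2 - 4 = -8 - 4 = -12)
s(X) = 54 + X (s(X) = (X + 66) - 12 = (66 + X) - 12 = 54 + X)
-19138 - s(-16) = -19138 - (54 - 16) = -19138 - 1*38 = -19138 - 38 = -19176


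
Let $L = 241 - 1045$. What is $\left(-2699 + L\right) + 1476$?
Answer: $-2027$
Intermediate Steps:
$L = -804$ ($L = 241 - 1045 = -804$)
$\left(-2699 + L\right) + 1476 = \left(-2699 - 804\right) + 1476 = -3503 + 1476 = -2027$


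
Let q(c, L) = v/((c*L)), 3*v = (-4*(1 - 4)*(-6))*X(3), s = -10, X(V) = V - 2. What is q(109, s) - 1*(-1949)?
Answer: 1062217/545 ≈ 1949.0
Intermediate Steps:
X(V) = -2 + V
v = -24 (v = ((-4*(1 - 4)*(-6))*(-2 + 3))/3 = ((-4*(-3)*(-6))*1)/3 = ((12*(-6))*1)/3 = (-72*1)/3 = (⅓)*(-72) = -24)
q(c, L) = -24/(L*c) (q(c, L) = -24*1/(L*c) = -24/(L*c))
q(109, s) - 1*(-1949) = -24/(-10*109) - 1*(-1949) = -24*(-⅒)*1/109 + 1949 = 12/545 + 1949 = 1062217/545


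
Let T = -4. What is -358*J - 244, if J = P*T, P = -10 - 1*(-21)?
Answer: 15508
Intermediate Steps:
P = 11 (P = -10 + 21 = 11)
J = -44 (J = 11*(-4) = -44)
-358*J - 244 = -358*(-44) - 244 = 15752 - 244 = 15508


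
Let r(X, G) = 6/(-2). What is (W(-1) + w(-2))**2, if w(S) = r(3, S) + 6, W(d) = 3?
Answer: 36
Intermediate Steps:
r(X, G) = -3 (r(X, G) = 6*(-1/2) = -3)
w(S) = 3 (w(S) = -3 + 6 = 3)
(W(-1) + w(-2))**2 = (3 + 3)**2 = 6**2 = 36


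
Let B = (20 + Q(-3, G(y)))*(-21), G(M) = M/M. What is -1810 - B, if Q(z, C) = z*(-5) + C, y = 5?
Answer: -1054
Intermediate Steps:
G(M) = 1
Q(z, C) = C - 5*z (Q(z, C) = -5*z + C = C - 5*z)
B = -756 (B = (20 + (1 - 5*(-3)))*(-21) = (20 + (1 + 15))*(-21) = (20 + 16)*(-21) = 36*(-21) = -756)
-1810 - B = -1810 - 1*(-756) = -1810 + 756 = -1054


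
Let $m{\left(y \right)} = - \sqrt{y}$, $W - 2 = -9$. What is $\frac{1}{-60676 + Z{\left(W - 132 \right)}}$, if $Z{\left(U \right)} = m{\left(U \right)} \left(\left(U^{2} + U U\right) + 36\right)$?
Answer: $\frac{i}{2 \left(- 30338 i + 19339 \sqrt{139}\right)} \approx -2.8672 \cdot 10^{-7} + 2.1548 \cdot 10^{-6} i$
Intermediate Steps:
$W = -7$ ($W = 2 - 9 = -7$)
$Z{\left(U \right)} = - \sqrt{U} \left(36 + 2 U^{2}\right)$ ($Z{\left(U \right)} = - \sqrt{U} \left(\left(U^{2} + U U\right) + 36\right) = - \sqrt{U} \left(\left(U^{2} + U^{2}\right) + 36\right) = - \sqrt{U} \left(2 U^{2} + 36\right) = - \sqrt{U} \left(36 + 2 U^{2}\right)$)
$\frac{1}{-60676 + Z{\left(W - 132 \right)}} = \frac{1}{-60676 + 2 \sqrt{-7 - 132} \left(-18 - \left(-7 - 132\right)^{2}\right)} = \frac{1}{-60676 + 2 \sqrt{-139} \left(-18 - \left(-139\right)^{2}\right)} = \frac{1}{-60676 + 2 i \sqrt{139} \left(-18 - 19321\right)} = \frac{1}{-60676 + 2 i \sqrt{139} \left(-19339\right)} = \frac{1}{-60676 - 38678 i \sqrt{139}}$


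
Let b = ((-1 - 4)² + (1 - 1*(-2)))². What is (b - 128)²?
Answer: 430336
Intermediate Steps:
b = 784 (b = ((-5)² + (1 + 2))² = (25 + 3)² = 28² = 784)
(b - 128)² = (784 - 128)² = 656² = 430336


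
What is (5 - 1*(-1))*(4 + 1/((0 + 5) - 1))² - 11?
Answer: 779/8 ≈ 97.375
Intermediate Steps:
(5 - 1*(-1))*(4 + 1/((0 + 5) - 1))² - 11 = (5 + 1)*(4 + 1/(5 - 1))² - 11 = 6*(4 + 1/4)² - 11 = 6*(4 + ¼)² - 11 = 6*(17/4)² - 11 = 6*(289/16) - 11 = 867/8 - 11 = 779/8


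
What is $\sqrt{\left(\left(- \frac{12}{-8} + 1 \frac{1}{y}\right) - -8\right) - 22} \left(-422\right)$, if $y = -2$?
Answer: $- 422 i \sqrt{13} \approx - 1521.5 i$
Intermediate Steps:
$\sqrt{\left(\left(- \frac{12}{-8} + 1 \frac{1}{y}\right) - -8\right) - 22} \left(-422\right) = \sqrt{\left(\left(- \frac{12}{-8} + 1 \frac{1}{-2}\right) - -8\right) - 22} \left(-422\right) = \sqrt{\left(\left(\left(-12\right) \left(- \frac{1}{8}\right) + 1 \left(- \frac{1}{2}\right)\right) + 8\right) - 22} \left(-422\right) = \sqrt{\left(\left(\frac{3}{2} - \frac{1}{2}\right) + 8\right) - 22} \left(-422\right) = \sqrt{\left(1 + 8\right) - 22} \left(-422\right) = \sqrt{9 - 22} \left(-422\right) = \sqrt{-13} \left(-422\right) = i \sqrt{13} \left(-422\right) = - 422 i \sqrt{13}$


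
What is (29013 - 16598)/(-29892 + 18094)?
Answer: -12415/11798 ≈ -1.0523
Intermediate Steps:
(29013 - 16598)/(-29892 + 18094) = 12415/(-11798) = 12415*(-1/11798) = -12415/11798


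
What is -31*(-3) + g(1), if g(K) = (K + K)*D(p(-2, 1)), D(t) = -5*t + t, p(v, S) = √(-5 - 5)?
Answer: 93 - 8*I*√10 ≈ 93.0 - 25.298*I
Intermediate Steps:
p(v, S) = I*√10 (p(v, S) = √(-10) = I*√10)
D(t) = -4*t
g(K) = -8*I*K*√10 (g(K) = (K + K)*(-4*I*√10) = (2*K)*(-4*I*√10) = -8*I*K*√10)
-31*(-3) + g(1) = -31*(-3) - 8*I*1*√10 = 93 - 8*I*√10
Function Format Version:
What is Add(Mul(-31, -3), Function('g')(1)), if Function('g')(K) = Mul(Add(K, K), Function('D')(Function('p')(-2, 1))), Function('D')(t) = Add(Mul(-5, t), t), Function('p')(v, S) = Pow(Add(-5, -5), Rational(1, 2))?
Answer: Add(93, Mul(-8, I, Pow(10, Rational(1, 2)))) ≈ Add(93.000, Mul(-25.298, I))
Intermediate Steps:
Function('p')(v, S) = Mul(I, Pow(10, Rational(1, 2))) (Function('p')(v, S) = Pow(-10, Rational(1, 2)) = Mul(I, Pow(10, Rational(1, 2))))
Function('D')(t) = Mul(-4, t)
Function('g')(K) = Mul(-8, I, K, Pow(10, Rational(1, 2))) (Function('g')(K) = Mul(Add(K, K), Mul(-4, Mul(I, Pow(10, Rational(1, 2))))) = Mul(Mul(2, K), Mul(-4, I, Pow(10, Rational(1, 2)))) = Mul(-8, I, K, Pow(10, Rational(1, 2))))
Add(Mul(-31, -3), Function('g')(1)) = Add(Mul(-31, -3), Mul(-8, I, 1, Pow(10, Rational(1, 2)))) = Add(93, Mul(-8, I, Pow(10, Rational(1, 2))))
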